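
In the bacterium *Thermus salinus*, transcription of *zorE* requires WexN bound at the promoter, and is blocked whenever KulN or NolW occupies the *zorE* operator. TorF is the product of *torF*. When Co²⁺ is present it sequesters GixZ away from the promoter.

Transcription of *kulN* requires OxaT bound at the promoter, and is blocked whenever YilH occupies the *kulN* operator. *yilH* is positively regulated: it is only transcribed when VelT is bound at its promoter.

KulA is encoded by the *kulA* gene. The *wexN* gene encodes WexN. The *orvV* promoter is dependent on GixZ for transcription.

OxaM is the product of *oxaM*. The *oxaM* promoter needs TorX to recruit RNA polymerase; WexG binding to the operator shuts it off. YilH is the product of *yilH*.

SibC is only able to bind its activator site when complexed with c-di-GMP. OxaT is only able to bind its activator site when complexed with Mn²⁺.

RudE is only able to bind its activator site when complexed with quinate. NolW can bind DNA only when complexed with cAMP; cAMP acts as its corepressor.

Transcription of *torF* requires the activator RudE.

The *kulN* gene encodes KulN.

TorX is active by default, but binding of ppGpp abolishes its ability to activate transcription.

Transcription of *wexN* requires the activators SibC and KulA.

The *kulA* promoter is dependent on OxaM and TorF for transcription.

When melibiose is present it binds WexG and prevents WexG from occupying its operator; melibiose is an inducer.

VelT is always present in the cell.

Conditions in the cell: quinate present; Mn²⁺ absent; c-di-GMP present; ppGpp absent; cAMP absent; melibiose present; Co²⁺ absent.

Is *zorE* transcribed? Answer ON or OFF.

Mn²⁺ is absent, so OxaT is inactive.
VelT is produced constitutively and is active.
No repressor is bound and VelT is active, so *yilH* is transcribed.
So YilH is produced and active.
With repressor YilH bound, *kulN* is not transcribed.
So KulN is not produced.
c-di-GMP is present, so SibC is active.
Melibiose is present, so WexG is inactive.
ppGpp is absent, so TorX is active.
No repressor is bound and TorX is active, so *oxaM* is transcribed.
So OxaM is produced and active.
Quinate is present, so RudE is active.
No repressor is bound and RudE is active, so *torF* is transcribed.
So TorF is produced and active.
No repressor is bound and OxaM and TorF are active, so *kulA* is transcribed.
So KulA is produced and active.
No repressor is bound and SibC and KulA are active, so *wexN* is transcribed.
So WexN is produced and active.
cAMP is absent, so NolW is inactive.
No repressor is bound and WexN is active, so *zorE* is transcribed.

ON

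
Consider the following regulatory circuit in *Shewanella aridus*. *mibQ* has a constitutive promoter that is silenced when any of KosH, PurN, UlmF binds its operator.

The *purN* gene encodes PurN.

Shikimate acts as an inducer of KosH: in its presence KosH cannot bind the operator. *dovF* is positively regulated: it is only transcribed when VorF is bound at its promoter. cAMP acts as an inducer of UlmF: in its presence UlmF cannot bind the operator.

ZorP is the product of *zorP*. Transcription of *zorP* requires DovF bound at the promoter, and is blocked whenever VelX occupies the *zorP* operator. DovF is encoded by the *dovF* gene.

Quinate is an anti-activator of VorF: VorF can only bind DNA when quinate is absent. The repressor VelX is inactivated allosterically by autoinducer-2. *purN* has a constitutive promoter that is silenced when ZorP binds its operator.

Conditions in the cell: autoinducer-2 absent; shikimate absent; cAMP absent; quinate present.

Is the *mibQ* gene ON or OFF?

Shikimate is absent, so KosH is active.
Autoinducer-2 is absent, so VelX is active.
Quinate is present, so VorF is inactive.
Required activator VorF is absent, so *dovF* is not transcribed.
So DovF is not produced.
With repressor VelX bound, *zorP* is not transcribed.
So ZorP is not produced.
With no repressor bound, *purN* is transcribed.
So PurN is produced and active.
cAMP is absent, so UlmF is active.
With repressor KosH bound, *mibQ* is not transcribed.

OFF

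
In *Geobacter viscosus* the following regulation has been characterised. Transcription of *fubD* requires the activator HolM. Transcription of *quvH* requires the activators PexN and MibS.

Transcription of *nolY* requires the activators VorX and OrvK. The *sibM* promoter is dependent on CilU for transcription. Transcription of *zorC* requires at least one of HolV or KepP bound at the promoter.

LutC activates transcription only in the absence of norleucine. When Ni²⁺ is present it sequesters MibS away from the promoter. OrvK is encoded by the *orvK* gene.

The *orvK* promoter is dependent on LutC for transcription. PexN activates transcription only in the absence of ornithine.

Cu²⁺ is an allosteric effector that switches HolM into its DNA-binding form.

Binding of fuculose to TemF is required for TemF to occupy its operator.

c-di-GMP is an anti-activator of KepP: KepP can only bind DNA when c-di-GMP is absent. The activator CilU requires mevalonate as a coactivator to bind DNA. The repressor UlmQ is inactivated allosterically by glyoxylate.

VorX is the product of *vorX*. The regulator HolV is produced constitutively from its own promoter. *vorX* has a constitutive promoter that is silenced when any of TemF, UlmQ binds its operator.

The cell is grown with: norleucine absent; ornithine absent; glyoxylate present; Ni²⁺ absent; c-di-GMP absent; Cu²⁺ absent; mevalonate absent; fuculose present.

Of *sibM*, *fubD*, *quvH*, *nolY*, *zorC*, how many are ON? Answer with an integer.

2

Mevalonate is absent, so CilU is inactive.
Required activator CilU is absent, so *sibM* is not transcribed.
→ *sibM* is OFF.
Cu²⁺ is absent, so HolM is inactive.
Required activator HolM is absent, so *fubD* is not transcribed.
→ *fubD* is OFF.
Ornithine is absent, so PexN is active.
Ni²⁺ is absent, so MibS is active.
No repressor is bound and PexN and MibS are active, so *quvH* is transcribed.
→ *quvH* is ON.
Fuculose is present, so TemF is active.
Glyoxylate is present, so UlmQ is inactive.
With repressor TemF bound, *vorX* is not transcribed.
So VorX is not produced.
Norleucine is absent, so LutC is active.
No repressor is bound and LutC is active, so *orvK* is transcribed.
So OrvK is produced and active.
Required activator VorX is absent, so *nolY* is not transcribed.
→ *nolY* is OFF.
HolV is produced constitutively and is active.
c-di-GMP is absent, so KepP is active.
Activator HolV is present, so *zorC* is transcribed.
→ *zorC* is ON.
2 of the 5 genes are transcribed.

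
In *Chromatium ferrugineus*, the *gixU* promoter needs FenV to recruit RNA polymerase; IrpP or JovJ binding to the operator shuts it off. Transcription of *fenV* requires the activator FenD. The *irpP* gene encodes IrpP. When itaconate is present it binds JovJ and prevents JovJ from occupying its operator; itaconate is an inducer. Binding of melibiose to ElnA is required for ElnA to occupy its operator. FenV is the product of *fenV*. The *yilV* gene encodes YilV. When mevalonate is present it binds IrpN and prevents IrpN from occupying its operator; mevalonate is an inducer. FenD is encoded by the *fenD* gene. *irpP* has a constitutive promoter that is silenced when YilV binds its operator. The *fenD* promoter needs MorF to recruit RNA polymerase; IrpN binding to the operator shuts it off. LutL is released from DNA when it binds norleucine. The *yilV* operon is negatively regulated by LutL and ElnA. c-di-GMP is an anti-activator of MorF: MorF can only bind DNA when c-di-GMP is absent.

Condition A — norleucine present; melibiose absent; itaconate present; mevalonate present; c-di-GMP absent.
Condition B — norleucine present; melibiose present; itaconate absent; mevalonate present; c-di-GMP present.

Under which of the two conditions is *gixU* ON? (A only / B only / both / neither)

Condition A:
Norleucine is present, so LutL is inactive.
Melibiose is absent, so ElnA is inactive.
With no repressor bound, *yilV* is transcribed.
So YilV is produced and active.
With repressor YilV bound, *irpP* is not transcribed.
So IrpP is not produced.
Itaconate is present, so JovJ is inactive.
Mevalonate is present, so IrpN is inactive.
c-di-GMP is absent, so MorF is active.
No repressor is bound and MorF is active, so *fenD* is transcribed.
So FenD is produced and active.
No repressor is bound and FenD is active, so *fenV* is transcribed.
So FenV is produced and active.
No repressor is bound and FenV is active, so *gixU* is transcribed.
→ *gixU* is ON in A.
Condition B:
Norleucine is present, so LutL is inactive.
Melibiose is present, so ElnA is active.
With repressor ElnA bound, *yilV* is not transcribed.
So YilV is not produced.
With no repressor bound, *irpP* is transcribed.
So IrpP is produced and active.
Itaconate is absent, so JovJ is active.
Mevalonate is present, so IrpN is inactive.
c-di-GMP is present, so MorF is inactive.
Required activator MorF is absent, so *fenD* is not transcribed.
So FenD is not produced.
Required activator FenD is absent, so *fenV* is not transcribed.
So FenV is not produced.
With repressor IrpP bound, *gixU* is not transcribed.
→ *gixU* is OFF in B.

A only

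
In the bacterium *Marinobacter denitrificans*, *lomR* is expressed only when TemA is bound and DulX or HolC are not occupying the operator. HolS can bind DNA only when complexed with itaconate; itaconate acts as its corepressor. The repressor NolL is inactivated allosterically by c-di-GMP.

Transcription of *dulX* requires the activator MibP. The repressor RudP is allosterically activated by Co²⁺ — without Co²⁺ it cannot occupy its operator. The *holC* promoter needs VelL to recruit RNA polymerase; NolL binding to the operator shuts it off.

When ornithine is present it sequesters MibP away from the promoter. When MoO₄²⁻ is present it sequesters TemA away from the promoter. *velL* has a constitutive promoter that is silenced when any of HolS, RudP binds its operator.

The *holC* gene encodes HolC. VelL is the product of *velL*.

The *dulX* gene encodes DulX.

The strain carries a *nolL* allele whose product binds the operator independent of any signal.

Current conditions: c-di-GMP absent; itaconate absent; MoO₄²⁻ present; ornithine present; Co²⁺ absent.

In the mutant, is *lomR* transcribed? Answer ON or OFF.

Ornithine is present, so MibP is inactive.
Required activator MibP is absent, so *dulX* is not transcribed.
So DulX is not produced.
MoO₄²⁻ is present, so TemA is inactive.
Itaconate is absent, so HolS is inactive.
Co²⁺ is absent, so RudP is inactive.
With no repressor bound, *velL* is transcribed.
So VelL is produced and active.
NolL is constitutively active in this strain.
With repressor NolL bound, *holC* is not transcribed.
So HolC is not produced.
Required activator TemA is absent, so *lomR* is not transcribed.

OFF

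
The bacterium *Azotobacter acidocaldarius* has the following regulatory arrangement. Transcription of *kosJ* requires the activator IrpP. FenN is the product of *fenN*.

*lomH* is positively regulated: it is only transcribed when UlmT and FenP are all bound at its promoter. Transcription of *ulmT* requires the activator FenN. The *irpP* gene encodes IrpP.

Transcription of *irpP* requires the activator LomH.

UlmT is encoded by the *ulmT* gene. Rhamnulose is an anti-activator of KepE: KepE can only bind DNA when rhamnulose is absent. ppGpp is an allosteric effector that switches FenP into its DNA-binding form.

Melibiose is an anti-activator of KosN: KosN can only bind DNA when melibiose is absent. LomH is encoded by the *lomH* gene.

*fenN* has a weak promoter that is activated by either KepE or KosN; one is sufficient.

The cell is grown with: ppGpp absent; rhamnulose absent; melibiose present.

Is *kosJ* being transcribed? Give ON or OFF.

OFF

Rhamnulose is absent, so KepE is active.
Melibiose is present, so KosN is inactive.
Activator KepE is present, so *fenN* is transcribed.
So FenN is produced and active.
No repressor is bound and FenN is active, so *ulmT* is transcribed.
So UlmT is produced and active.
ppGpp is absent, so FenP is inactive.
Required activator FenP is absent, so *lomH* is not transcribed.
So LomH is not produced.
Required activator LomH is absent, so *irpP* is not transcribed.
So IrpP is not produced.
Required activator IrpP is absent, so *kosJ* is not transcribed.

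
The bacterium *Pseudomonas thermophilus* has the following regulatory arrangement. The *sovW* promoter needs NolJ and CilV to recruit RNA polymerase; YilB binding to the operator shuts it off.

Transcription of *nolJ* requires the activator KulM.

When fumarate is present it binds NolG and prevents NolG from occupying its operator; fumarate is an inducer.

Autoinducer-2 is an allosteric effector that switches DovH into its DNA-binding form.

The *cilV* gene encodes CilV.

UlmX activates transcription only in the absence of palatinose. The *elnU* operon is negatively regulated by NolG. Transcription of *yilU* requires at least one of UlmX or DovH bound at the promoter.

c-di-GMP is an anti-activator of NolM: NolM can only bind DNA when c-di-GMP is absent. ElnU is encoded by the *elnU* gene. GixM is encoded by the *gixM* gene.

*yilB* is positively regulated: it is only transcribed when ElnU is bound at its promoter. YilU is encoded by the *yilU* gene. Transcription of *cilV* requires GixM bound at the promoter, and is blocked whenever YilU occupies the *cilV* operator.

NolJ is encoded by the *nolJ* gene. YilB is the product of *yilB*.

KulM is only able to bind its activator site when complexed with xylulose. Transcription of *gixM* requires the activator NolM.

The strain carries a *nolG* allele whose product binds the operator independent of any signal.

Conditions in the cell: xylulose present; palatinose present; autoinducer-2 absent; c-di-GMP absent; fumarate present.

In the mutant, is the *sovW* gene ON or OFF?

NolG is constitutively active in this strain.
With repressor NolG bound, *elnU* is not transcribed.
So ElnU is not produced.
Required activator ElnU is absent, so *yilB* is not transcribed.
So YilB is not produced.
Xylulose is present, so KulM is active.
No repressor is bound and KulM is active, so *nolJ* is transcribed.
So NolJ is produced and active.
c-di-GMP is absent, so NolM is active.
No repressor is bound and NolM is active, so *gixM* is transcribed.
So GixM is produced and active.
Palatinose is present, so UlmX is inactive.
Autoinducer-2 is absent, so DovH is inactive.
No activator is available at the *yilU* promoter, so *yilU* is not transcribed.
So YilU is not produced.
No repressor is bound and GixM is active, so *cilV* is transcribed.
So CilV is produced and active.
No repressor is bound and NolJ and CilV are active, so *sovW* is transcribed.

ON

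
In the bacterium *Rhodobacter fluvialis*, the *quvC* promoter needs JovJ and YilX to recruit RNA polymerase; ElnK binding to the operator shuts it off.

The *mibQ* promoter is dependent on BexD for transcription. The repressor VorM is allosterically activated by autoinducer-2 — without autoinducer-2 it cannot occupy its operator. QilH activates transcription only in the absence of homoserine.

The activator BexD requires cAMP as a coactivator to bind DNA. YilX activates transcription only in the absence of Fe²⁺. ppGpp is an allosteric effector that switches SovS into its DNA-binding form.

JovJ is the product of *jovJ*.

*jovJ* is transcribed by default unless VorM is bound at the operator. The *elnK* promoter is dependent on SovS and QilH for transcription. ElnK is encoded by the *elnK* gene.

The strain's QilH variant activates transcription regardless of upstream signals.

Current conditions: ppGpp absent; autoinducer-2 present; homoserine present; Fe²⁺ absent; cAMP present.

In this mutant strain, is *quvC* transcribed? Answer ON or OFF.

Autoinducer-2 is present, so VorM is active.
With repressor VorM bound, *jovJ* is not transcribed.
So JovJ is not produced.
Fe²⁺ is absent, so YilX is active.
ppGpp is absent, so SovS is inactive.
QilH is constitutively active in this strain.
Required activator SovS is absent, so *elnK* is not transcribed.
So ElnK is not produced.
Required activator JovJ is absent, so *quvC* is not transcribed.

OFF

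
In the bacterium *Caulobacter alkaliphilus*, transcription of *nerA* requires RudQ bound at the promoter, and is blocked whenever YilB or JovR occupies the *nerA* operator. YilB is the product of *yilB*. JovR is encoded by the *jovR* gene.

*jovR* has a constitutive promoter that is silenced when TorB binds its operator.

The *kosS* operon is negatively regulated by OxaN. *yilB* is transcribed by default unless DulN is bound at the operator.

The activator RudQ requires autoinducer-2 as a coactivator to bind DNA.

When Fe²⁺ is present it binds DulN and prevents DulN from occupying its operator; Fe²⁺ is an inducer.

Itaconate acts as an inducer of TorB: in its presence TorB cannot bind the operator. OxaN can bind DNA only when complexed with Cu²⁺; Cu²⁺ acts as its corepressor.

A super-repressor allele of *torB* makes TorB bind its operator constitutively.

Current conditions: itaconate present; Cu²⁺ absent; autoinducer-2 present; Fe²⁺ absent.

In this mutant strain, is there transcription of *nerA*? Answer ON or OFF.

ON

Fe²⁺ is absent, so DulN is active.
With repressor DulN bound, *yilB* is not transcribed.
So YilB is not produced.
Autoinducer-2 is present, so RudQ is active.
TorB is constitutively active in this strain.
With repressor TorB bound, *jovR* is not transcribed.
So JovR is not produced.
No repressor is bound and RudQ is active, so *nerA* is transcribed.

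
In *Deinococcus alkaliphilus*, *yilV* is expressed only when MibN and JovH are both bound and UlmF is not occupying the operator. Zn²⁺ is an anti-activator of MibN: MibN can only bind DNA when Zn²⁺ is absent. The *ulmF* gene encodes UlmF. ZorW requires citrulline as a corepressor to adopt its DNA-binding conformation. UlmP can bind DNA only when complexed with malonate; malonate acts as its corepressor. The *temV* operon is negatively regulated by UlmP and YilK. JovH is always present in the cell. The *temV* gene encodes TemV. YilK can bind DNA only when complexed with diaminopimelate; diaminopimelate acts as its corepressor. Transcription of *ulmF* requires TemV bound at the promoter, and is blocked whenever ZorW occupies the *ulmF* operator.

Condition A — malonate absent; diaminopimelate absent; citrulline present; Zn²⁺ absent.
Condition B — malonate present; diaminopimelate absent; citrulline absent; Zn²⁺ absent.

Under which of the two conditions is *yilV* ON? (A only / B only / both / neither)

Condition A:
Malonate is absent, so UlmP is inactive.
Diaminopimelate is absent, so YilK is inactive.
With no repressor bound, *temV* is transcribed.
So TemV is produced and active.
Citrulline is present, so ZorW is active.
With repressor ZorW bound, *ulmF* is not transcribed.
So UlmF is not produced.
Zn²⁺ is absent, so MibN is active.
JovH is produced constitutively and is active.
No repressor is bound and MibN and JovH are active, so *yilV* is transcribed.
→ *yilV* is ON in A.
Condition B:
Malonate is present, so UlmP is active.
Diaminopimelate is absent, so YilK is inactive.
With repressor UlmP bound, *temV* is not transcribed.
So TemV is not produced.
Citrulline is absent, so ZorW is inactive.
Required activator TemV is absent, so *ulmF* is not transcribed.
So UlmF is not produced.
Zn²⁺ is absent, so MibN is active.
JovH is produced constitutively and is active.
No repressor is bound and MibN and JovH are active, so *yilV* is transcribed.
→ *yilV* is ON in B.

both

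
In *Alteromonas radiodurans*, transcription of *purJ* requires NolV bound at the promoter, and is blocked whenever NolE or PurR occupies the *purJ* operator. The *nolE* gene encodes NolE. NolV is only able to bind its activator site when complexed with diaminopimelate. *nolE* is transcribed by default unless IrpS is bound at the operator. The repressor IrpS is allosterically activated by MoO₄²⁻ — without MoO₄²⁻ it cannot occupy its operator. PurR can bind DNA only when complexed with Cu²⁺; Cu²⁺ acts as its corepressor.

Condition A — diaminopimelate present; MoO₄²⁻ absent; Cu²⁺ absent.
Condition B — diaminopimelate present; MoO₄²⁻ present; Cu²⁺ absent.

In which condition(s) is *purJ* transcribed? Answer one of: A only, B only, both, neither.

Condition A:
Diaminopimelate is present, so NolV is active.
MoO₄²⁻ is absent, so IrpS is inactive.
With no repressor bound, *nolE* is transcribed.
So NolE is produced and active.
Cu²⁺ is absent, so PurR is inactive.
With repressor NolE bound, *purJ* is not transcribed.
→ *purJ* is OFF in A.
Condition B:
Diaminopimelate is present, so NolV is active.
MoO₄²⁻ is present, so IrpS is active.
With repressor IrpS bound, *nolE* is not transcribed.
So NolE is not produced.
Cu²⁺ is absent, so PurR is inactive.
No repressor is bound and NolV is active, so *purJ* is transcribed.
→ *purJ* is ON in B.

B only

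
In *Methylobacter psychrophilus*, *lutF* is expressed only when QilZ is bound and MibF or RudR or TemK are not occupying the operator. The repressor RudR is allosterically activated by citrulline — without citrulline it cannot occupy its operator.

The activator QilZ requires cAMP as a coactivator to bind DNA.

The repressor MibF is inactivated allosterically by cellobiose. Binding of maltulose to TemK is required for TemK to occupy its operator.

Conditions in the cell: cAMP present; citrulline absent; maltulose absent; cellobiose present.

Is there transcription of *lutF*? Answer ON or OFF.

Cellobiose is present, so MibF is inactive.
Citrulline is absent, so RudR is inactive.
cAMP is present, so QilZ is active.
Maltulose is absent, so TemK is inactive.
No repressor is bound and QilZ is active, so *lutF* is transcribed.

ON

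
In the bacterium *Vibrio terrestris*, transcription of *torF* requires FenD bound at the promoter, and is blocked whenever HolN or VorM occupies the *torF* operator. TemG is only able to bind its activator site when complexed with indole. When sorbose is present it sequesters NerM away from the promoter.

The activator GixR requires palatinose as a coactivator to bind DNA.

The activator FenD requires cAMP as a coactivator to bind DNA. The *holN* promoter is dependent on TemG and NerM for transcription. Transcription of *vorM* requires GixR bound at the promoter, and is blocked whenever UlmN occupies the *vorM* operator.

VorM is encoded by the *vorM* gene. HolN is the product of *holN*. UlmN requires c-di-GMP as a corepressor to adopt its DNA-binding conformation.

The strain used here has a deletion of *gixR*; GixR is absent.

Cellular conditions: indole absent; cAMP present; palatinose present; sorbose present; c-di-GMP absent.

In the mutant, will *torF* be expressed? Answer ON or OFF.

ON

Indole is absent, so TemG is inactive.
Sorbose is present, so NerM is inactive.
Required activator TemG is absent, so *holN* is not transcribed.
So HolN is not produced.
c-di-GMP is absent, so UlmN is inactive.
GixR is non-functional in this strain, so it has no effect.
Required activator GixR is absent, so *vorM* is not transcribed.
So VorM is not produced.
cAMP is present, so FenD is active.
No repressor is bound and FenD is active, so *torF* is transcribed.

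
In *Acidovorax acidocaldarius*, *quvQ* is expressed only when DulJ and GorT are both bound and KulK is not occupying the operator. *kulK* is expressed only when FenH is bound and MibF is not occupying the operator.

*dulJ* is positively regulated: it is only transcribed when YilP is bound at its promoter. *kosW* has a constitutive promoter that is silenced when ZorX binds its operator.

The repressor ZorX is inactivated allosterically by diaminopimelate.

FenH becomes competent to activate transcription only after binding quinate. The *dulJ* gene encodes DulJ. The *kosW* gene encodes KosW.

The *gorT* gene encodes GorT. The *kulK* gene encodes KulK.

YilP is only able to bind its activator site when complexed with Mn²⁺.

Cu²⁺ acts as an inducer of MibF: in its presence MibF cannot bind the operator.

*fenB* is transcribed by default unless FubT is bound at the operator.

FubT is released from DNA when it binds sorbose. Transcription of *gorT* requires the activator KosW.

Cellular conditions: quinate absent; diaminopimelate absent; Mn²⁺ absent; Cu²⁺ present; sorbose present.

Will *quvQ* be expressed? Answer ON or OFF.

Mn²⁺ is absent, so YilP is inactive.
Required activator YilP is absent, so *dulJ* is not transcribed.
So DulJ is not produced.
Cu²⁺ is present, so MibF is inactive.
Quinate is absent, so FenH is inactive.
Required activator FenH is absent, so *kulK* is not transcribed.
So KulK is not produced.
Diaminopimelate is absent, so ZorX is active.
With repressor ZorX bound, *kosW* is not transcribed.
So KosW is not produced.
Required activator KosW is absent, so *gorT* is not transcribed.
So GorT is not produced.
Required activator DulJ is absent, so *quvQ* is not transcribed.

OFF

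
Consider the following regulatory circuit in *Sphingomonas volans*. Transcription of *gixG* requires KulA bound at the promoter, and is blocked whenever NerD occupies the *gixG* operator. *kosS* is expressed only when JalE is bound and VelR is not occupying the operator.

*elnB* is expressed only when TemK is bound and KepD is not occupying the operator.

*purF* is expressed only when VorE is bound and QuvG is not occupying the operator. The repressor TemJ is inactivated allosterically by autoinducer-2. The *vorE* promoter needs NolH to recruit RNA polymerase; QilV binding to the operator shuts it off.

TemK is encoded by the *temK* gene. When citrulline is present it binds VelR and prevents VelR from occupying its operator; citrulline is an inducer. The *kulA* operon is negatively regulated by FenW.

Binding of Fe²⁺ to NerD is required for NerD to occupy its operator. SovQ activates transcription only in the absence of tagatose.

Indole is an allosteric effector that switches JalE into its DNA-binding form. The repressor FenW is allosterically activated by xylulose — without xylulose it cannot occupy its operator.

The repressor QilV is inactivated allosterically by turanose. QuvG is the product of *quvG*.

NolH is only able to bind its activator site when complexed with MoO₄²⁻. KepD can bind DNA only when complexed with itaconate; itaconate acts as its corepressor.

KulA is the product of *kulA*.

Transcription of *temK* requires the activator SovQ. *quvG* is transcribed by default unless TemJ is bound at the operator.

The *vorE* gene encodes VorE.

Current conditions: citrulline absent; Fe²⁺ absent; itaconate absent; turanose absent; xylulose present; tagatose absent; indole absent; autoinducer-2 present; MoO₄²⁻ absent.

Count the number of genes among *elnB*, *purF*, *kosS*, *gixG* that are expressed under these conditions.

1

Tagatose is absent, so SovQ is active.
No repressor is bound and SovQ is active, so *temK* is transcribed.
So TemK is produced and active.
Itaconate is absent, so KepD is inactive.
No repressor is bound and TemK is active, so *elnB* is transcribed.
→ *elnB* is ON.
Autoinducer-2 is present, so TemJ is inactive.
With no repressor bound, *quvG* is transcribed.
So QuvG is produced and active.
Turanose is absent, so QilV is active.
MoO₄²⁻ is absent, so NolH is inactive.
With repressor QilV bound, *vorE* is not transcribed.
So VorE is not produced.
With repressor QuvG bound, *purF* is not transcribed.
→ *purF* is OFF.
Indole is absent, so JalE is inactive.
Citrulline is absent, so VelR is active.
With repressor VelR bound, *kosS* is not transcribed.
→ *kosS* is OFF.
Xylulose is present, so FenW is active.
With repressor FenW bound, *kulA* is not transcribed.
So KulA is not produced.
Fe²⁺ is absent, so NerD is inactive.
Required activator KulA is absent, so *gixG* is not transcribed.
→ *gixG* is OFF.
1 of the 4 genes is transcribed.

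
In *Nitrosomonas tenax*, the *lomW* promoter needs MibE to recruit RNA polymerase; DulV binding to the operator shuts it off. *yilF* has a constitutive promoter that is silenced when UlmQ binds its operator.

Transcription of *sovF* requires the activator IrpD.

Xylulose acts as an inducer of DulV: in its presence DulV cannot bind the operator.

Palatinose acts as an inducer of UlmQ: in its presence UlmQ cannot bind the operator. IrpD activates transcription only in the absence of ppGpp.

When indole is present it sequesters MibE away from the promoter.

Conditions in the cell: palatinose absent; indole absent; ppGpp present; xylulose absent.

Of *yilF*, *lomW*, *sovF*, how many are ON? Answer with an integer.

Palatinose is absent, so UlmQ is active.
With repressor UlmQ bound, *yilF* is not transcribed.
→ *yilF* is OFF.
Xylulose is absent, so DulV is active.
Indole is absent, so MibE is active.
With repressor DulV bound, *lomW* is not transcribed.
→ *lomW* is OFF.
ppGpp is present, so IrpD is inactive.
Required activator IrpD is absent, so *sovF* is not transcribed.
→ *sovF* is OFF.
0 of the 3 genes are transcribed.

0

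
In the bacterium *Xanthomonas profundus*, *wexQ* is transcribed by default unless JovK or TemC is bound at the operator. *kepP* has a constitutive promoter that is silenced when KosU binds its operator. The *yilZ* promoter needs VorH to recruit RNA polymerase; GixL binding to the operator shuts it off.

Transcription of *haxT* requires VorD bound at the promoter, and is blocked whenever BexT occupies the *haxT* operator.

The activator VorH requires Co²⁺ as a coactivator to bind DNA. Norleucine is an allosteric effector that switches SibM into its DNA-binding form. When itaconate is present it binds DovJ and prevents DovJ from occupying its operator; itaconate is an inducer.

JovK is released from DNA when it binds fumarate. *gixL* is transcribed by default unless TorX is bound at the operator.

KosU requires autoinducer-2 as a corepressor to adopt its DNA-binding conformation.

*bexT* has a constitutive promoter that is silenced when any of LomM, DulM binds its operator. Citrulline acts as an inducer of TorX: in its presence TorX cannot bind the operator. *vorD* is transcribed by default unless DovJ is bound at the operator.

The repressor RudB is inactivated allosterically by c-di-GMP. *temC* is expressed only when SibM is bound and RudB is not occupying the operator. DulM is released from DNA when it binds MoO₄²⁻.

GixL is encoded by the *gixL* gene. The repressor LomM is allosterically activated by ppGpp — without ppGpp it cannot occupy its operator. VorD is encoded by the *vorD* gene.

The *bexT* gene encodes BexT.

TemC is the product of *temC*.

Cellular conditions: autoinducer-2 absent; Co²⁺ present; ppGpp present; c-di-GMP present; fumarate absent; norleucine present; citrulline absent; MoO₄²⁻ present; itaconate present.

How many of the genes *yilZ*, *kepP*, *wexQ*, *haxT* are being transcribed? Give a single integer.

Citrulline is absent, so TorX is active.
With repressor TorX bound, *gixL* is not transcribed.
So GixL is not produced.
Co²⁺ is present, so VorH is active.
No repressor is bound and VorH is active, so *yilZ* is transcribed.
→ *yilZ* is ON.
Autoinducer-2 is absent, so KosU is inactive.
With no repressor bound, *kepP* is transcribed.
→ *kepP* is ON.
Fumarate is absent, so JovK is active.
c-di-GMP is present, so RudB is inactive.
Norleucine is present, so SibM is active.
No repressor is bound and SibM is active, so *temC* is transcribed.
So TemC is produced and active.
With repressor JovK bound, *wexQ* is not transcribed.
→ *wexQ* is OFF.
ppGpp is present, so LomM is active.
MoO₄²⁻ is present, so DulM is inactive.
With repressor LomM bound, *bexT* is not transcribed.
So BexT is not produced.
Itaconate is present, so DovJ is inactive.
With no repressor bound, *vorD* is transcribed.
So VorD is produced and active.
No repressor is bound and VorD is active, so *haxT* is transcribed.
→ *haxT* is ON.
3 of the 4 genes are transcribed.

3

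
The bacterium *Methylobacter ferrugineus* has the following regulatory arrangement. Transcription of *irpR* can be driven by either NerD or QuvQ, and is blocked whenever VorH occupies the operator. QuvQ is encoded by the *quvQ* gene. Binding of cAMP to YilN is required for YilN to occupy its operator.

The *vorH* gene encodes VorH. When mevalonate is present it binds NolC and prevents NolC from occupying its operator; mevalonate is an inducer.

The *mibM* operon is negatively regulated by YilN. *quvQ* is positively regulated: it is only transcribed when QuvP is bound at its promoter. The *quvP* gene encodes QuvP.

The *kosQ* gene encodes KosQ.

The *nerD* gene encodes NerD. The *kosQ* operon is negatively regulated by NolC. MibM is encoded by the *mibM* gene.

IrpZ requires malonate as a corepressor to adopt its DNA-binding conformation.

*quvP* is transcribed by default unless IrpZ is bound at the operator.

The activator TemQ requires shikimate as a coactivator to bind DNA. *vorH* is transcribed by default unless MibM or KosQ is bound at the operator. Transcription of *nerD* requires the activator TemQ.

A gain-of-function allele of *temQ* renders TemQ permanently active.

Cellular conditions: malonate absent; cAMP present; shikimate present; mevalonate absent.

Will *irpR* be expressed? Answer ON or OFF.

OFF

TemQ is constitutively active in this strain.
No repressor is bound and TemQ is active, so *nerD* is transcribed.
So NerD is produced and active.
cAMP is present, so YilN is active.
With repressor YilN bound, *mibM* is not transcribed.
So MibM is not produced.
Mevalonate is absent, so NolC is active.
With repressor NolC bound, *kosQ* is not transcribed.
So KosQ is not produced.
With no repressor bound, *vorH* is transcribed.
So VorH is produced and active.
Malonate is absent, so IrpZ is inactive.
With no repressor bound, *quvP* is transcribed.
So QuvP is produced and active.
No repressor is bound and QuvP is active, so *quvQ* is transcribed.
So QuvQ is produced and active.
With repressor VorH bound, *irpR* is not transcribed.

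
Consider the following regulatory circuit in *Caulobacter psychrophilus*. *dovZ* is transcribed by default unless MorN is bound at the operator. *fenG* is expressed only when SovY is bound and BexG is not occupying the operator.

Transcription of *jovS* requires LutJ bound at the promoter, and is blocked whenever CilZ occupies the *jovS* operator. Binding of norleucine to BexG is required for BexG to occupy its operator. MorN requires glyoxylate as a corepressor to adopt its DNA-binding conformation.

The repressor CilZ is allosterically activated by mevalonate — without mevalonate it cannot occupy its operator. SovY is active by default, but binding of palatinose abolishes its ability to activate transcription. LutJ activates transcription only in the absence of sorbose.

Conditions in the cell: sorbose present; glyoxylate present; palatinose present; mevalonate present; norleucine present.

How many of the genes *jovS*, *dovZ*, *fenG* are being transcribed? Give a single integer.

Sorbose is present, so LutJ is inactive.
Mevalonate is present, so CilZ is active.
With repressor CilZ bound, *jovS* is not transcribed.
→ *jovS* is OFF.
Glyoxylate is present, so MorN is active.
With repressor MorN bound, *dovZ* is not transcribed.
→ *dovZ* is OFF.
Palatinose is present, so SovY is inactive.
Norleucine is present, so BexG is active.
With repressor BexG bound, *fenG* is not transcribed.
→ *fenG* is OFF.
0 of the 3 genes are transcribed.

0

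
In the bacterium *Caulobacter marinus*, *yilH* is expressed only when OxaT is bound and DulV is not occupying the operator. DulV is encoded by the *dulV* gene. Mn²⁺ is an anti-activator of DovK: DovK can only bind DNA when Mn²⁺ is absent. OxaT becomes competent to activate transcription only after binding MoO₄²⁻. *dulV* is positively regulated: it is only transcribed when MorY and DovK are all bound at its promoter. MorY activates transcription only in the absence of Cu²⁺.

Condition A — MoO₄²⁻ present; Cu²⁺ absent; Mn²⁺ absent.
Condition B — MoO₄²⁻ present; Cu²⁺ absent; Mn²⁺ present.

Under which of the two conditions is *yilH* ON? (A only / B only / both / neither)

B only

Condition A:
MoO₄²⁻ is present, so OxaT is active.
Cu²⁺ is absent, so MorY is active.
Mn²⁺ is absent, so DovK is active.
No repressor is bound and MorY and DovK are active, so *dulV* is transcribed.
So DulV is produced and active.
With repressor DulV bound, *yilH* is not transcribed.
→ *yilH* is OFF in A.
Condition B:
MoO₄²⁻ is present, so OxaT is active.
Cu²⁺ is absent, so MorY is active.
Mn²⁺ is present, so DovK is inactive.
Required activator DovK is absent, so *dulV* is not transcribed.
So DulV is not produced.
No repressor is bound and OxaT is active, so *yilH* is transcribed.
→ *yilH* is ON in B.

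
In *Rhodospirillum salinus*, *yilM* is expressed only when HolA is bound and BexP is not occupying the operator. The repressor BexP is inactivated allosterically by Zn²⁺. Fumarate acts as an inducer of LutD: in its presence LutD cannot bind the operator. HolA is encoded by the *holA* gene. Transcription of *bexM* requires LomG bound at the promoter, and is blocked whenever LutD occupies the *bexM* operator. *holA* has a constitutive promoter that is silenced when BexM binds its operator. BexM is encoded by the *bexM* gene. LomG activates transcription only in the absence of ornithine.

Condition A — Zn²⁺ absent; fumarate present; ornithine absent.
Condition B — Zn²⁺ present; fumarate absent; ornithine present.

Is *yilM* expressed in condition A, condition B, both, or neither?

B only

Condition A:
Zn²⁺ is absent, so BexP is active.
Fumarate is present, so LutD is inactive.
Ornithine is absent, so LomG is active.
No repressor is bound and LomG is active, so *bexM* is transcribed.
So BexM is produced and active.
With repressor BexM bound, *holA* is not transcribed.
So HolA is not produced.
With repressor BexP bound, *yilM* is not transcribed.
→ *yilM* is OFF in A.
Condition B:
Zn²⁺ is present, so BexP is inactive.
Fumarate is absent, so LutD is active.
Ornithine is present, so LomG is inactive.
With repressor LutD bound, *bexM* is not transcribed.
So BexM is not produced.
With no repressor bound, *holA* is transcribed.
So HolA is produced and active.
No repressor is bound and HolA is active, so *yilM* is transcribed.
→ *yilM* is ON in B.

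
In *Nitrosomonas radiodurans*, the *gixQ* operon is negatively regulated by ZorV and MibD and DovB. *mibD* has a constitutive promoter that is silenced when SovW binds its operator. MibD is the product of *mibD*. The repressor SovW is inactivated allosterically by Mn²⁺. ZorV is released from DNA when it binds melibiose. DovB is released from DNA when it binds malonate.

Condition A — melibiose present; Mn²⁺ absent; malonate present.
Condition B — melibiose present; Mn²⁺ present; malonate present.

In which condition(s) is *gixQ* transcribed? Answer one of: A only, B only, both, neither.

A only

Condition A:
Melibiose is present, so ZorV is inactive.
Mn²⁺ is absent, so SovW is active.
With repressor SovW bound, *mibD* is not transcribed.
So MibD is not produced.
Malonate is present, so DovB is inactive.
With no repressor bound, *gixQ* is transcribed.
→ *gixQ* is ON in A.
Condition B:
Melibiose is present, so ZorV is inactive.
Mn²⁺ is present, so SovW is inactive.
With no repressor bound, *mibD* is transcribed.
So MibD is produced and active.
Malonate is present, so DovB is inactive.
With repressor MibD bound, *gixQ* is not transcribed.
→ *gixQ* is OFF in B.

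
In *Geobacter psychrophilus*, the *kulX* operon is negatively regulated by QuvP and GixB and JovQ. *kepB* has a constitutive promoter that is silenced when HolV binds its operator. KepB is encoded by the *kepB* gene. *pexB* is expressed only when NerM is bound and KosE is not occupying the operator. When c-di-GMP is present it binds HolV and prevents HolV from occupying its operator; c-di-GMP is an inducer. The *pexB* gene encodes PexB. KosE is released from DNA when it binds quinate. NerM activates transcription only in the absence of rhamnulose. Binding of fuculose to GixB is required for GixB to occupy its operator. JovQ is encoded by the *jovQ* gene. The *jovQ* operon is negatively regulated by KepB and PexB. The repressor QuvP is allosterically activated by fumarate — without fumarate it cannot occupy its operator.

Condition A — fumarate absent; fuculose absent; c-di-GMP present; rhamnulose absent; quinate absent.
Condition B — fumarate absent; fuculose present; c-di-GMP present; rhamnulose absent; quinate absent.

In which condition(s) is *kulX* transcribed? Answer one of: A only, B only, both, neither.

A only

Condition A:
Fumarate is absent, so QuvP is inactive.
Fuculose is absent, so GixB is inactive.
c-di-GMP is present, so HolV is inactive.
With no repressor bound, *kepB* is transcribed.
So KepB is produced and active.
Rhamnulose is absent, so NerM is active.
Quinate is absent, so KosE is active.
With repressor KosE bound, *pexB* is not transcribed.
So PexB is not produced.
With repressor KepB bound, *jovQ* is not transcribed.
So JovQ is not produced.
With no repressor bound, *kulX* is transcribed.
→ *kulX* is ON in A.
Condition B:
Fumarate is absent, so QuvP is inactive.
Fuculose is present, so GixB is active.
c-di-GMP is present, so HolV is inactive.
With no repressor bound, *kepB* is transcribed.
So KepB is produced and active.
Rhamnulose is absent, so NerM is active.
Quinate is absent, so KosE is active.
With repressor KosE bound, *pexB* is not transcribed.
So PexB is not produced.
With repressor KepB bound, *jovQ* is not transcribed.
So JovQ is not produced.
With repressor GixB bound, *kulX* is not transcribed.
→ *kulX* is OFF in B.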